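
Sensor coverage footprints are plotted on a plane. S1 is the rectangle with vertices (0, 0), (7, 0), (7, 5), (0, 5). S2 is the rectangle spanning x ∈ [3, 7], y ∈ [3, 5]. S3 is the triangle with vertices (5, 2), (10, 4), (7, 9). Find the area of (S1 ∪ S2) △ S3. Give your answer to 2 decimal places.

|S1 ∪ S2| = 35.
|(S1 ∪ S2) ∩ S3| = 3.9143.
|(S1 ∪ S2) △ S3| = 35 + 15.5 − 7.8286 = 42.67.

42.67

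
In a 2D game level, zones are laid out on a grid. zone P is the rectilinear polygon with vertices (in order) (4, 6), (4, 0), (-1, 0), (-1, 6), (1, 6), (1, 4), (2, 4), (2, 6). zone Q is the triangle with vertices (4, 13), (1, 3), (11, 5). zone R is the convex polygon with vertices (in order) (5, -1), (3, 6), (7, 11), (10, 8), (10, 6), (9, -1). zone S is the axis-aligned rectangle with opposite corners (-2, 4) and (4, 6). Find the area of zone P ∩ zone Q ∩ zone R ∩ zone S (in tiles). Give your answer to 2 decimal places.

The intersection is the polygon with vertices (3,6), (4,6), (4,4), (3.571,4).
By the shoelace formula its area is 1.43.

1.43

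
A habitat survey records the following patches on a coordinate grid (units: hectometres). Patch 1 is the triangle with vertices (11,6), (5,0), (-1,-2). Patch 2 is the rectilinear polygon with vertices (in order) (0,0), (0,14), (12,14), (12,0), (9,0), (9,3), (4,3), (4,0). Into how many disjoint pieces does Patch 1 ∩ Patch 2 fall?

Patch 1 ∩ Patch 2 splits into 2 disjoint pieces (area 2.25, area 1.3333).

2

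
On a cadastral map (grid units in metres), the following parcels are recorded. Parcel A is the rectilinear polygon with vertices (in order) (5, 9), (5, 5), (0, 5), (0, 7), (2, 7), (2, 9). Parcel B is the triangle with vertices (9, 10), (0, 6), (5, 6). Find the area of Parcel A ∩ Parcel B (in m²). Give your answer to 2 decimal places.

The intersection is the polygon with vertices (5,6), (0,6), (5,8.222).
By the shoelace formula its area is 5.56.

5.56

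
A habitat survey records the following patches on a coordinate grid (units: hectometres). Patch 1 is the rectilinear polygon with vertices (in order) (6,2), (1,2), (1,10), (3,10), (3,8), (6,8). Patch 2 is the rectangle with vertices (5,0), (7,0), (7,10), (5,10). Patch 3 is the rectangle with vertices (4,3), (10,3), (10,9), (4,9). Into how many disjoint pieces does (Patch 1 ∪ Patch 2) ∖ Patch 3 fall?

2

(Patch 1 ∪ Patch 2) ∖ Patch 3 splits into 2 disjoint pieces (area 29, area 2).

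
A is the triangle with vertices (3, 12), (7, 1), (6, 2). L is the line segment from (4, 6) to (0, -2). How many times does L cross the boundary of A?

The segment lies entirely outside A and never meets its boundary.

0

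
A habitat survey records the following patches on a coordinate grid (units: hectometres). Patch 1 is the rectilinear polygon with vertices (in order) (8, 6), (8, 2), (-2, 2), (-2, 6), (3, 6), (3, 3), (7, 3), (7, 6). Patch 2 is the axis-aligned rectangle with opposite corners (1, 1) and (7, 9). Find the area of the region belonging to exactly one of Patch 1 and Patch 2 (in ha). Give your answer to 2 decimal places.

52.00

|Patch 1| = 28, |Patch 2| = 48, |Patch 1∩Patch 2| = 12.
|Patch 1 △ Patch 2| = |Patch 1| + |Patch 2| − 2·|Patch 1∩Patch 2| = 28 + 48 − 24 = 52.00.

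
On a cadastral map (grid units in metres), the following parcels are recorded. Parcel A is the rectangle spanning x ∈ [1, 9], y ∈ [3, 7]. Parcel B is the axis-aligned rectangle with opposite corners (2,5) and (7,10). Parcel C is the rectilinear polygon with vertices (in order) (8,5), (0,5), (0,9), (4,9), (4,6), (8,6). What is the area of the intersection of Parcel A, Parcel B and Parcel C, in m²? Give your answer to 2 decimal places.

7.00

The intersection is the polygon with vertices (7,5), (2,5), (2,7), (4,7), (4,6), (7,6).
By the shoelace formula its area is 7.00.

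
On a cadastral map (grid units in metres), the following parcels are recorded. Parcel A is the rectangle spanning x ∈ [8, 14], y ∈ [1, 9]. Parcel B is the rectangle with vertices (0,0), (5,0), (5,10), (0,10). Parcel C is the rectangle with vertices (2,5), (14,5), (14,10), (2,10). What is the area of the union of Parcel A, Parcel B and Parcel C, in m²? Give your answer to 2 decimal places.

119.00

By inclusion–exclusion:
Individual areas: |Parcel A| = 48, |Parcel B| = 50, |Parcel C| = 60.
|Parcel A∩Parcel B| = 0 (no overlap).
|Parcel A∩Parcel C|: x∈[8,14], y∈[5,9] → 6·4 = 24.
|Parcel B∩Parcel C|: x∈[2,5], y∈[5,10] → 3·5 = 15.
|Parcel A∩Parcel B∩Parcel C| = 0.
|Parcel A ∪ Parcel B ∪ Parcel C| = 158 − 39 + 0 = 119.00.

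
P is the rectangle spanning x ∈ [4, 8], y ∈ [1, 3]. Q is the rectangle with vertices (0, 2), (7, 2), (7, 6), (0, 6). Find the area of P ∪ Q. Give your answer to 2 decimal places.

By inclusion–exclusion:
Individual areas: |P| = 8, |Q| = 28.
|P∩Q|: x∈[4,7], y∈[2,3] → 3·1 = 3.
|P ∪ Q| = 36 − 3 = 33.00.

33.00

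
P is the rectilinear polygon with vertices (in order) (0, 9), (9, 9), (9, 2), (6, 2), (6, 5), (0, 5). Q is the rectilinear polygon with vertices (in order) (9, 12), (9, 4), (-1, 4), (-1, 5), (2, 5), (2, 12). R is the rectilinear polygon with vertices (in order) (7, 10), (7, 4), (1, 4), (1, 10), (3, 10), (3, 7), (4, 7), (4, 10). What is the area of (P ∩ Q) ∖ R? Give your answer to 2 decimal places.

12.00

|P ∩ Q| = 31.
|(P ∩ Q) ∩ R| = 19.
|(P ∩ Q) ∖ R| = 31 − 19 = 12.00.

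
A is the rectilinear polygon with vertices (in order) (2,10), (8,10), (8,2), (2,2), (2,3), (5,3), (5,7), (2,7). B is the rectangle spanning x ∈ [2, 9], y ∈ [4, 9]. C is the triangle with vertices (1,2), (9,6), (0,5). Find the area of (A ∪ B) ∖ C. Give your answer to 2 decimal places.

|A ∪ B| = 50.
|(A ∪ B) ∩ C| = 7.5278.
|(A ∪ B) ∖ C| = 50 − 7.5278 = 42.47.

42.47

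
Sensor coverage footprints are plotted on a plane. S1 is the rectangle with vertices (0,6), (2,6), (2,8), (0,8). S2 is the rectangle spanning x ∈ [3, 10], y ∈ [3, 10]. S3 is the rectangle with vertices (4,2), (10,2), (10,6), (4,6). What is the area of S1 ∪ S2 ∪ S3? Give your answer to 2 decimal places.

By inclusion–exclusion:
Individual areas: |S1| = 4, |S2| = 49, |S3| = 24.
|S1∩S2| = 0 (no overlap).
|S1∩S3| = 0 (no overlap).
|S2∩S3|: x∈[4,10], y∈[3,6] → 6·3 = 18.
|S1∩S2∩S3| = 0.
|S1 ∪ S2 ∪ S3| = 77 − 18 + 0 = 59.00.

59.00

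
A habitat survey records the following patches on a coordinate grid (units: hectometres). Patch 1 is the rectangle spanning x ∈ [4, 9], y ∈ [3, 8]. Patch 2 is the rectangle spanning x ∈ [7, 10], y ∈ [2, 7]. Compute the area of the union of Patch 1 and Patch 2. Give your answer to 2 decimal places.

32.00

By inclusion–exclusion:
Individual areas: |Patch 1| = 25, |Patch 2| = 15.
|Patch 1∩Patch 2|: x∈[7,9], y∈[3,7] → 2·4 = 8.
|Patch 1 ∪ Patch 2| = 40 − 8 = 32.00.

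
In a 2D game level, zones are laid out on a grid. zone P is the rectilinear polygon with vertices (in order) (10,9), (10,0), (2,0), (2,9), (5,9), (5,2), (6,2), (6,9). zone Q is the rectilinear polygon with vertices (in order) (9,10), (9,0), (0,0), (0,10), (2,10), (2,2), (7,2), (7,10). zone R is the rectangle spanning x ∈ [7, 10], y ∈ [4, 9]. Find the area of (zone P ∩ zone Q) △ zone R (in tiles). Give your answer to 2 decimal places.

|zone P ∩ zone Q| = 28.
|(zone P ∩ zone Q) ∩ zone R| = 10.
|(zone P ∩ zone Q) △ zone R| = 28 + 15 − 20 = 23.00.

23.00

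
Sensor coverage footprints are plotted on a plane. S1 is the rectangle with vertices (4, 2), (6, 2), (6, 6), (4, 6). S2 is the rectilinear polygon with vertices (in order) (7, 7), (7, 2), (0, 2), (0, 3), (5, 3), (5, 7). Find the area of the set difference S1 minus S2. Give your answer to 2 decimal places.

|S1| = 8, |S1∩S2| = 5.
|S1 ∖ S2| = |S1| − |S1∩S2| = 8 − 5 = 3.00.

3.00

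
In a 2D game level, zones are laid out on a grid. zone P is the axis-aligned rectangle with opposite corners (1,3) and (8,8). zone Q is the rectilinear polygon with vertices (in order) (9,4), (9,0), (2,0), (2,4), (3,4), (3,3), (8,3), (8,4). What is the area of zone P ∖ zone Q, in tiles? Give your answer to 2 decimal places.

|zone P| = 35, |zone P∩zone Q| = 1.
|zone P ∖ zone Q| = |zone P| − |zone P∩zone Q| = 35 − 1 = 34.00.

34.00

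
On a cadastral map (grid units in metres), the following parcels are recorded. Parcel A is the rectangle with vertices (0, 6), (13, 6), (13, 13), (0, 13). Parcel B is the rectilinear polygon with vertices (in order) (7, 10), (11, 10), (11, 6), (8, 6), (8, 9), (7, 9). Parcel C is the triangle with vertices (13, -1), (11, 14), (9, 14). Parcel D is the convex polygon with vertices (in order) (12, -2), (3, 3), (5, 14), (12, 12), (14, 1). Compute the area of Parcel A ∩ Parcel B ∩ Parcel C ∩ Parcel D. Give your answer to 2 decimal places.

The intersection is the polygon with vertices (11,6.5), (10.067,10), (11,10).
By the shoelace formula its area is 1.63.

1.63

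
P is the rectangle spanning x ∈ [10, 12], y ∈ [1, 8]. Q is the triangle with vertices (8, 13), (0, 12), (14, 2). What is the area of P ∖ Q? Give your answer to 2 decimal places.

7.77

|P| = 14, |P∩Q| = 6.2294.
|P ∖ Q| = |P| − |P∩Q| = 14 − 6.2294 = 7.77.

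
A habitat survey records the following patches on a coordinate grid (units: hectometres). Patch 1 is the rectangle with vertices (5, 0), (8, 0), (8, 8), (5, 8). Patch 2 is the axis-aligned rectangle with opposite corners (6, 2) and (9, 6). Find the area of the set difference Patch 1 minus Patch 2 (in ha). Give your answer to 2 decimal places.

|Patch 1∩Patch 2|: x∈[6,8], y∈[2,6] → 2·4 = 8.
|Patch 1| = 24.
|Patch 1 ∖ Patch 2| = |Patch 1| − |Patch 1∩Patch 2| = 24 − 8 = 16.00.

16.00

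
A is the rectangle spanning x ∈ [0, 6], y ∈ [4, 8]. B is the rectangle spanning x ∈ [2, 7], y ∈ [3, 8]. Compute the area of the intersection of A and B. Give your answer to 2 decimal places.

|A∩B|: x∈[2,6], y∈[4,8] → 4·4 = 16.

16.00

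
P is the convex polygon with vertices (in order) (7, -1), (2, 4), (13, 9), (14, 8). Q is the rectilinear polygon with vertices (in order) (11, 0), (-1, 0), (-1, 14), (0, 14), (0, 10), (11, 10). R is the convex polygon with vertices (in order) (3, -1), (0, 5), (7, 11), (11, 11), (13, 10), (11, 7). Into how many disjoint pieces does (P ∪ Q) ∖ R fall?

(P ∪ Q) ∖ R splits into 2 disjoint pieces (area 32.1963, area 34.8333).

2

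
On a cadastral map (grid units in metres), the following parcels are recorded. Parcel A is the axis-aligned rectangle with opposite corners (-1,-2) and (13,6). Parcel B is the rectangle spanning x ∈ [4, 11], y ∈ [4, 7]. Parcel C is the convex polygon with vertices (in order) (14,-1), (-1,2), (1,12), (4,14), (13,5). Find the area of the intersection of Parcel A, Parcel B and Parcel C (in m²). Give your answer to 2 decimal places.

The intersection is the polygon with vertices (11,4), (4,4), (4,6), (11,6).
By the shoelace formula its area is 14.00.

14.00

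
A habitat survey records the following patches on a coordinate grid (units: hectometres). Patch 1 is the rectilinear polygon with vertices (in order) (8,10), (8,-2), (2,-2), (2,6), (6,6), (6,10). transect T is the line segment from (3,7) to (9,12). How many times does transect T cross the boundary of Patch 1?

2

The segment meets the boundary at (6.6,10), (6,9.5).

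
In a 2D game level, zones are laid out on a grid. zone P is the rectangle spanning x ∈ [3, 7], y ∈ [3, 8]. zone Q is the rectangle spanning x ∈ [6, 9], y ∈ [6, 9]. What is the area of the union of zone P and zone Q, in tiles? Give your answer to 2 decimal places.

By inclusion–exclusion:
Individual areas: |zone P| = 20, |zone Q| = 9.
|zone P∩zone Q|: x∈[6,7], y∈[6,8] → 1·2 = 2.
|zone P ∪ zone Q| = 29 − 2 = 27.00.

27.00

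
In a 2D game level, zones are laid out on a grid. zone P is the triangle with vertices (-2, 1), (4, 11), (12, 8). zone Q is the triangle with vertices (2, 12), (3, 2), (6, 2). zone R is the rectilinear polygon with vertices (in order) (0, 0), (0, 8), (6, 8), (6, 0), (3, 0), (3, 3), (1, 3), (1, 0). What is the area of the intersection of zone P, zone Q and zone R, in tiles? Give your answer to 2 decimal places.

7.24

The intersection is the polygon with vertices (5,4.5), (2.857,3.429), (2.4,8), (3.6,8).
By the shoelace formula its area is 7.24.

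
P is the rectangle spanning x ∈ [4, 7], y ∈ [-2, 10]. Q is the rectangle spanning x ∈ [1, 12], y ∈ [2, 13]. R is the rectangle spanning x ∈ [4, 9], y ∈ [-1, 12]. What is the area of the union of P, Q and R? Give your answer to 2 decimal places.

By inclusion–exclusion:
Individual areas: |P| = 36, |Q| = 121, |R| = 65.
|P∩Q|: x∈[4,7], y∈[2,10] → 3·8 = 24.
|P∩R|: x∈[4,7], y∈[-1,10] → 3·11 = 33.
|Q∩R|: x∈[4,9], y∈[2,12] → 5·10 = 50.
|P∩Q∩R| = 24.
|P ∪ Q ∪ R| = 222 − 107 + 24 = 139.00.

139.00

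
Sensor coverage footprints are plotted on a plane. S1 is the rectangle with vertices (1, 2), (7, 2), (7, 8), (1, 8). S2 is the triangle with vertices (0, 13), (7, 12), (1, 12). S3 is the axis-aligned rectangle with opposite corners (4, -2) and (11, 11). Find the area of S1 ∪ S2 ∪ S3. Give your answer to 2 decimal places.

112.00

By inclusion–exclusion:
Individual areas: |S1| = 36, |S2| = 3, |S3| = 91.
|S1∩S2| = 0.
|S1∩S3|: x∈[4,7], y∈[2,8] → 3·6 = 18.
|S2∩S3| = 0.
|S1∩S2∩S3| = 0.
|S1 ∪ S2 ∪ S3| = 130 − 18 + 0 = 112.00.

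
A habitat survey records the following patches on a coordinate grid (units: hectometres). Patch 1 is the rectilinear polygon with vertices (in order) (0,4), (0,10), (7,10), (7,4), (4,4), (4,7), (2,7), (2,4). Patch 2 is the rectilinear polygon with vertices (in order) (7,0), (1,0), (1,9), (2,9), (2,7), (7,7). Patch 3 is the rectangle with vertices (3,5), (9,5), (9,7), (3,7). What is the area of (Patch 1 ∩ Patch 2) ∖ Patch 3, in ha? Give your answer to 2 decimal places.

8.00

|Patch 1 ∩ Patch 2| = 14.
|(Patch 1 ∩ Patch 2) ∩ Patch 3| = 6.
|(Patch 1 ∩ Patch 2) ∖ Patch 3| = 14 − 6 = 8.00.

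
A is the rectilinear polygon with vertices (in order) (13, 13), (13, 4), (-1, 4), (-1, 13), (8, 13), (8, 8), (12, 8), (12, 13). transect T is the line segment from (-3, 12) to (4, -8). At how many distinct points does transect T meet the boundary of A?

2

The segment meets the boundary at (-0.2,4), (-1,6.286).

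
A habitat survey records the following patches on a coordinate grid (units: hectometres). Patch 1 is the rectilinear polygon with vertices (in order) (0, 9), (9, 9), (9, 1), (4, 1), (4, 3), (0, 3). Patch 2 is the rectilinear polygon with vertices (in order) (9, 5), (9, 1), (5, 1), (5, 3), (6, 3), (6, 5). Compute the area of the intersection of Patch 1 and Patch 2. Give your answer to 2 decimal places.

14.00

The intersection is the polygon with vertices (9,1), (5,1), (5,3), (6,3), (6,5), (9,5).
By the shoelace formula its area is 14.00.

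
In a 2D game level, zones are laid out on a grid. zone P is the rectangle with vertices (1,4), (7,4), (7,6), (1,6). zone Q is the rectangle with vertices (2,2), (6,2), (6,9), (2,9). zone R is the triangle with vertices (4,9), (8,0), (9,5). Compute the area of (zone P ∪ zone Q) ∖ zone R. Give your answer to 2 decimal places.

|zone P ∪ zone Q| = 32.
|(zone P ∪ zone Q) ∩ zone R| = 4.8444.
|(zone P ∪ zone Q) ∖ zone R| = 32 − 4.8444 = 27.16.

27.16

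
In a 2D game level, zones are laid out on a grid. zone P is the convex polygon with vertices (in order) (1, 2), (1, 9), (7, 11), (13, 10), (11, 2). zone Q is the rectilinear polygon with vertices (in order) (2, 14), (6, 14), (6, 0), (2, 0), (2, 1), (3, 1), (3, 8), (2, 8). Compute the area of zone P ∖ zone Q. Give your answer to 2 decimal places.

|zone P| = 91, |zone P∩zone Q| = 26.
|zone P ∖ zone Q| = |zone P| − |zone P∩zone Q| = 91 − 26 = 65.00.

65.00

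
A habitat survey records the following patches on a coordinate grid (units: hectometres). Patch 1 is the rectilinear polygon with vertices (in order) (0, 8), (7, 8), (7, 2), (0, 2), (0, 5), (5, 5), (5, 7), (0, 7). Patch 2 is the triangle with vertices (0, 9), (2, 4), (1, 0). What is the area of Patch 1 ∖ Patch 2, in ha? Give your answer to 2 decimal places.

|Patch 1| = 32, |Patch 1∩Patch 2| = 3.9.
|Patch 1 ∖ Patch 2| = |Patch 1| − |Patch 1∩Patch 2| = 32 − 3.9 = 28.10.

28.10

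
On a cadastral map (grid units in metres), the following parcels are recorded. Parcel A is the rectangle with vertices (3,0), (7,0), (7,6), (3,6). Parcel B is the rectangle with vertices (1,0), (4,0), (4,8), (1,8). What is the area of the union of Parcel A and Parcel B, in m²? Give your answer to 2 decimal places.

42.00

By inclusion–exclusion:
Individual areas: |Parcel A| = 24, |Parcel B| = 24.
|Parcel A∩Parcel B|: x∈[3,4], y∈[0,6] → 1·6 = 6.
|Parcel A ∪ Parcel B| = 48 − 6 = 42.00.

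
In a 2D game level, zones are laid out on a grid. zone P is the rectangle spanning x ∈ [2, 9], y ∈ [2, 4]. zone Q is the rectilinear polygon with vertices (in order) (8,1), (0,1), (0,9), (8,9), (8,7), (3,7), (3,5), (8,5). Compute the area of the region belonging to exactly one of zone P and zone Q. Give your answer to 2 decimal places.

44.00

|zone P| = 14, |zone Q| = 54, |zone P∩zone Q| = 12.
|zone P △ zone Q| = |zone P| + |zone Q| − 2·|zone P∩zone Q| = 14 + 54 − 24 = 44.00.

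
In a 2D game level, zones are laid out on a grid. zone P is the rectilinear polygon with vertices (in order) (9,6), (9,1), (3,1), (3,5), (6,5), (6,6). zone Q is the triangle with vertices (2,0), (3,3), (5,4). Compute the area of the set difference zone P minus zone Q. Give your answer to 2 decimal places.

25.33

|zone P| = 27, |zone P∩zone Q| = 1.6667.
|zone P ∖ zone Q| = |zone P| − |zone P∩zone Q| = 27 − 1.6667 = 25.33.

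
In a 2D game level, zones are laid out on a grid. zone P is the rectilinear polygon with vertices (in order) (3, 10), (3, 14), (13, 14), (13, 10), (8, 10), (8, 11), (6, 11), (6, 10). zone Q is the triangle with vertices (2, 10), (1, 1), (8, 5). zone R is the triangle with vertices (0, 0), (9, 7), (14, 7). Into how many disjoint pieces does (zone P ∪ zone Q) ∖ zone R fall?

(zone P ∪ zone Q) ∖ zone R splits into 2 disjoint pieces (area 38, area 26.3439).

2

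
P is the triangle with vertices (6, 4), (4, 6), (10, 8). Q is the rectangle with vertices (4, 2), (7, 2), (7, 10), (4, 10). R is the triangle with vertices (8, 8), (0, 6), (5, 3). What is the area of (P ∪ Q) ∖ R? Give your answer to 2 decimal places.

|P ∪ Q| = 27.
|(P ∪ Q) ∩ R| = 9.6583.
|(P ∪ Q) ∖ R| = 27 − 9.6583 = 17.34.

17.34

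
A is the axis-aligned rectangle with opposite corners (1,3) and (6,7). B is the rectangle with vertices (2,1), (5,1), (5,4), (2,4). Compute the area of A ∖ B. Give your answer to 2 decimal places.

17.00

|A∩B|: x∈[2,5], y∈[3,4] → 3·1 = 3.
|A| = 20.
|A ∖ B| = |A| − |A∩B| = 20 − 3 = 17.00.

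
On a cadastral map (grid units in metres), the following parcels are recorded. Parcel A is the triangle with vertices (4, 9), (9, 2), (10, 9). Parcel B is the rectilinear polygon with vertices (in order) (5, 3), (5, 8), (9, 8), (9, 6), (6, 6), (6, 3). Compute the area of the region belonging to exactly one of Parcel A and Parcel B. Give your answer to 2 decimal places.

17.83

|Parcel A| = 21, |Parcel B| = 11, |Parcel A∩Parcel B| = 7.0857.
|Parcel A △ Parcel B| = |Parcel A| + |Parcel B| − 2·|Parcel A∩Parcel B| = 21 + 11 − 14.1714 = 17.83.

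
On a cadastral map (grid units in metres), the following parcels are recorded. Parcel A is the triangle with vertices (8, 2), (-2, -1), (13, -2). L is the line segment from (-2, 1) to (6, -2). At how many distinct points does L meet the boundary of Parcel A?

The segment meets the boundary at (4.486,-1.432), (0.963,-0.111).

2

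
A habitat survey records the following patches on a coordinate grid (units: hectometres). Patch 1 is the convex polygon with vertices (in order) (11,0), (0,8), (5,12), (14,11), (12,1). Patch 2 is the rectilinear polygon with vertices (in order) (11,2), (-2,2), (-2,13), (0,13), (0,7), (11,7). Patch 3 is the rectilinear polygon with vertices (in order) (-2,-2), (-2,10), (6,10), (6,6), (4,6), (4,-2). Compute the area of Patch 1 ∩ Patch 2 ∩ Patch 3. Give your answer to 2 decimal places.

4.51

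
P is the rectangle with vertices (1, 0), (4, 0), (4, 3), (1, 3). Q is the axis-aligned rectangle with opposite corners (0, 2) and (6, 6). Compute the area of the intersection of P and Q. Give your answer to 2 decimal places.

|P∩Q|: x∈[1,4], y∈[2,3] → 3·1 = 3.

3.00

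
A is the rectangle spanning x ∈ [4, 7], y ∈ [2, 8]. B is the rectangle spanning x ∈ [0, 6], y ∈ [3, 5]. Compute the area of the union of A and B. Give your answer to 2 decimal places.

26.00

By inclusion–exclusion:
Individual areas: |A| = 18, |B| = 12.
|A∩B|: x∈[4,6], y∈[3,5] → 2·2 = 4.
|A ∪ B| = 30 − 4 = 26.00.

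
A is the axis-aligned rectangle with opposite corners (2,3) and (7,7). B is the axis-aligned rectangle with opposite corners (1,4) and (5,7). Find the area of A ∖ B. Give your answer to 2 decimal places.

11.00

|A∩B|: x∈[2,5], y∈[4,7] → 3·3 = 9.
|A| = 20.
|A ∖ B| = |A| − |A∩B| = 20 − 9 = 11.00.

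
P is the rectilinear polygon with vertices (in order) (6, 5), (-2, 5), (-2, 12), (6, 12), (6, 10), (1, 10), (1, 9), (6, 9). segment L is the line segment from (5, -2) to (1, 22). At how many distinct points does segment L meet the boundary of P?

4

The segment meets the boundary at (2.667,12), (3.167,9), (3,10), (3.833,5).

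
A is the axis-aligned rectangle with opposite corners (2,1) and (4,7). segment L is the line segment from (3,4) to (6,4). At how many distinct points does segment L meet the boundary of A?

The segment meets the boundary at (4,4).

1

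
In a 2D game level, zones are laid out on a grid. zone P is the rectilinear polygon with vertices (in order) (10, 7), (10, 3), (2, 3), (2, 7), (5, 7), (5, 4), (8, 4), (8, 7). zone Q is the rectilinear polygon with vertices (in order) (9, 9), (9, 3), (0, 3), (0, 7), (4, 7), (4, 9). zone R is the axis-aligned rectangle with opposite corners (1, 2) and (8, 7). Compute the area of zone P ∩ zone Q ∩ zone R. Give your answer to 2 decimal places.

15.00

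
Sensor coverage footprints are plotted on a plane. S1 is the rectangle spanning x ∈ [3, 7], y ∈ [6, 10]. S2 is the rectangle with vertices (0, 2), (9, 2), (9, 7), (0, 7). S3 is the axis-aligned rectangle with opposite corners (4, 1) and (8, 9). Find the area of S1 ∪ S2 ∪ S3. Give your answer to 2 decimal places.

63.00

By inclusion–exclusion:
Individual areas: |S1| = 16, |S2| = 45, |S3| = 32.
|S1∩S2|: x∈[3,7], y∈[6,7] → 4·1 = 4.
|S1∩S3|: x∈[4,7], y∈[6,9] → 3·3 = 9.
|S2∩S3|: x∈[4,8], y∈[2,7] → 4·5 = 20.
|S1∩S2∩S3| = 3.
|S1 ∪ S2 ∪ S3| = 93 − 33 + 3 = 63.00.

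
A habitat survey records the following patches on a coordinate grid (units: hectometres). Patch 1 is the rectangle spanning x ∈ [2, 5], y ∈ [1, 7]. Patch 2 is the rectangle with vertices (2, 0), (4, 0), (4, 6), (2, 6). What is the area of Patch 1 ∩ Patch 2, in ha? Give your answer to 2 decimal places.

|Patch 1∩Patch 2|: x∈[2,4], y∈[1,6] → 2·5 = 10.

10.00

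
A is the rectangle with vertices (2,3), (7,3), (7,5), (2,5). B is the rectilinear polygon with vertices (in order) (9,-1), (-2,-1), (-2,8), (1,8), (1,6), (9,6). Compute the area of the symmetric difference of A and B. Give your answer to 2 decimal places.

73.00

|A| = 10, |B| = 83, |A∩B| = 10.
|A △ B| = |A| + |B| − 2·|A∩B| = 10 + 83 − 20 = 73.00.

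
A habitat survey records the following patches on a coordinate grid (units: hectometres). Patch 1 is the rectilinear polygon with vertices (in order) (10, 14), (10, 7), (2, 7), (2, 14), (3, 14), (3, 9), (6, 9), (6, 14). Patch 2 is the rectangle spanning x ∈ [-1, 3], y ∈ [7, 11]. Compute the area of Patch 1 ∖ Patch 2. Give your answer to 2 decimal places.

37.00

|Patch 1| = 41, |Patch 1∩Patch 2| = 4.
|Patch 1 ∖ Patch 2| = |Patch 1| − |Patch 1∩Patch 2| = 41 − 4 = 37.00.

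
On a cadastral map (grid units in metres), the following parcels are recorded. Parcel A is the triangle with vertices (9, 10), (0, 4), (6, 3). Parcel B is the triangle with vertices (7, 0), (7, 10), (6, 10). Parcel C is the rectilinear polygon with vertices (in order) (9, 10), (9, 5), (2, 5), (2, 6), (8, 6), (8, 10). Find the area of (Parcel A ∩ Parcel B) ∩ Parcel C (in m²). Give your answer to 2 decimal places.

The region (Parcel A ∩ Parcel B) ∩ Parcel C is the polygon with vertices (7,5.333), (6.857,5), (6.5,5), (6.4,6), (7,6).
By the shoelace formula its area is 0.53.

0.53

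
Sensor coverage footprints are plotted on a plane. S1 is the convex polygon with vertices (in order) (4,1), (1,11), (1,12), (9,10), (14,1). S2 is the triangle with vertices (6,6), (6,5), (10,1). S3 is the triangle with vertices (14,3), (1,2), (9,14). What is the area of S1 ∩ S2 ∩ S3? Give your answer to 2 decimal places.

The intersection is the polygon with vertices (6,6), (8.725,2.594), (8.429,2.571), (6,5).
By the shoelace formula its area is 1.75.

1.75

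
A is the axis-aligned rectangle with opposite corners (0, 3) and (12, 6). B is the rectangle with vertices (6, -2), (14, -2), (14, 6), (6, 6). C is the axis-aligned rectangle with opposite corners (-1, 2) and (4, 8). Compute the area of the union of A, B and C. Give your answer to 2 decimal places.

100.00

By inclusion–exclusion:
Individual areas: |A| = 36, |B| = 64, |C| = 30.
|A∩B|: x∈[6,12], y∈[3,6] → 6·3 = 18.
|A∩C|: x∈[0,4], y∈[3,6] → 4·3 = 12.
|B∩C| = 0 (no overlap).
|A∩B∩C| = 0.
|A ∪ B ∪ C| = 130 − 30 + 0 = 100.00.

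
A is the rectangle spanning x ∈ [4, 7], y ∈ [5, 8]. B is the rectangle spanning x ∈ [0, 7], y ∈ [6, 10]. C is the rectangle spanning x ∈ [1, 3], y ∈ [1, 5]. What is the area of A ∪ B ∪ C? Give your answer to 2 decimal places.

By inclusion–exclusion:
Individual areas: |A| = 9, |B| = 28, |C| = 8.
|A∩B|: x∈[4,7], y∈[6,8] → 3·2 = 6.
|A∩C| = 0 (no overlap).
|B∩C| = 0 (no overlap).
|A∩B∩C| = 0.
|A ∪ B ∪ C| = 45 − 6 + 0 = 39.00.

39.00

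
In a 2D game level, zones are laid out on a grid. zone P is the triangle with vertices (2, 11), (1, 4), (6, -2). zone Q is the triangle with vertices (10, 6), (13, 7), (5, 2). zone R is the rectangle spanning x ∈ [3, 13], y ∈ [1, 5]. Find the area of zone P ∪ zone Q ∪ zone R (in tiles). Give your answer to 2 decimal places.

56.73

By inclusion–exclusion:
Individual areas: |zone P| = 20.5, |zone Q| = 3.5, |zone R| = 40.
|zone P∩zone Q| = 0.
|zone P∩zone R| = 5.6962.
|zone Q∩zone R| = 1.575.
|zone P∩zone Q∩zone R| = 0.
|zone P ∪ zone Q ∪ zone R| = 64 − 7.2712 + 0 = 56.73.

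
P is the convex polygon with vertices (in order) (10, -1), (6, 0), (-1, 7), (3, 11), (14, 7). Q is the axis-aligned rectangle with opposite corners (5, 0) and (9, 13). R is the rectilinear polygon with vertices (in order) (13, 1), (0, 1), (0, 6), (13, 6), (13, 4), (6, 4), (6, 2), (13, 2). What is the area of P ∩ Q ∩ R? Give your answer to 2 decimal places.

14.00

The intersection is the polygon with vertices (5,6), (9,6), (9,4), (6,4), (6,2), (9,2), (9,1), (5,1).
By the shoelace formula its area is 14.00.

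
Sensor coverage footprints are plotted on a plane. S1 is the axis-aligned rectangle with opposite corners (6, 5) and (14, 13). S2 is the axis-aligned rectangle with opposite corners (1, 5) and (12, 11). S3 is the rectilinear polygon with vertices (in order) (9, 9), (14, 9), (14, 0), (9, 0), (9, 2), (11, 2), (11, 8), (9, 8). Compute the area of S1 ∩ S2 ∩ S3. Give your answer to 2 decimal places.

The intersection is the polygon with vertices (12,5), (11,5), (11,8), (9,8), (9,9), (12,9).
By the shoelace formula its area is 6.00.

6.00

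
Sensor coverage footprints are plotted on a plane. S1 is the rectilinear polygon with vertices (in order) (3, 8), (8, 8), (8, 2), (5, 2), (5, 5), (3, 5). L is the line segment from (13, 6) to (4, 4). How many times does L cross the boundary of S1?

2

The segment meets the boundary at (5,4.222), (8,4.889).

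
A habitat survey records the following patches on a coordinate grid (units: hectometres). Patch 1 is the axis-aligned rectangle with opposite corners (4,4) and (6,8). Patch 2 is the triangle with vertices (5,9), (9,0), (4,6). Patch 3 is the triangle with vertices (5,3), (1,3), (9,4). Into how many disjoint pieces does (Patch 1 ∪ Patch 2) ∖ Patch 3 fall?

(Patch 1 ∪ Patch 2) ∖ Patch 3 splits into 2 disjoint pieces (area 10.5112, area 2.3172).

2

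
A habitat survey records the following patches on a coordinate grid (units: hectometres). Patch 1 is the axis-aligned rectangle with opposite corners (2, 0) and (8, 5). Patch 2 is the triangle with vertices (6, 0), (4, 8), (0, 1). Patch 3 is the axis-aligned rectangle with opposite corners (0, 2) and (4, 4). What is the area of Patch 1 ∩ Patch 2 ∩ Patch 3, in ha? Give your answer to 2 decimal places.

4.00

The intersection is the polygon with vertices (2,4), (4,4), (4,2), (2,2).
By the shoelace formula its area is 4.00.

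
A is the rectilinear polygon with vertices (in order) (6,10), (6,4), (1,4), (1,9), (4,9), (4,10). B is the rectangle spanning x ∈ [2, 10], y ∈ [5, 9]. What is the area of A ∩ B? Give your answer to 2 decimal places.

The intersection is the polygon with vertices (6,5), (2,5), (2,9), (4,9), (6,9).
By the shoelace formula its area is 16.00.

16.00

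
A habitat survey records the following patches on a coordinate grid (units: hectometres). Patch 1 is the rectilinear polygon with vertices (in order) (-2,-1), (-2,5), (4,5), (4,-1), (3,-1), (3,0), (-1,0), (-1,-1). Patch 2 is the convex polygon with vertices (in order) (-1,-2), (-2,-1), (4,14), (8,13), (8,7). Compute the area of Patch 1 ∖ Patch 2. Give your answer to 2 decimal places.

|Patch 1| = 32, |Patch 1∩Patch 2| = 19.3.
|Patch 1 ∖ Patch 2| = |Patch 1| − |Patch 1∩Patch 2| = 32 − 19.3 = 12.70.

12.70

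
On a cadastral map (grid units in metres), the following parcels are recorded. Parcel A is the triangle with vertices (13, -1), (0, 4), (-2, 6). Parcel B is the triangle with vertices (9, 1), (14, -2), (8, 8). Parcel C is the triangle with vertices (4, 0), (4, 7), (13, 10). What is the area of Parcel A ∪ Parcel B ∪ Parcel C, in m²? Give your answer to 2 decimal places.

By inclusion–exclusion:
Individual areas: |Parcel A| = 8, |Parcel B| = 16, |Parcel C| = 31.5.
|Parcel A∩Parcel B| = 0.2286.
|Parcel A∩Parcel C| = 1.2196.
|Parcel B∩Parcel C| = 1.4963.
|Parcel A∩Parcel B∩Parcel C| = 0.
|Parcel A ∪ Parcel B ∪ Parcel C| = 55.5 − 2.9444 + 0 = 52.56.

52.56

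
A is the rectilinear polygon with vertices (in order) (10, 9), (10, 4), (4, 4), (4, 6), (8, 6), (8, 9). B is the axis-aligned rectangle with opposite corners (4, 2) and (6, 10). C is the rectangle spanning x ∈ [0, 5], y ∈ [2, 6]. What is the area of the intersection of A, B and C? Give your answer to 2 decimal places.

2.00

The intersection is the polygon with vertices (4,6), (5,6), (5,4), (4,4).
By the shoelace formula its area is 2.00.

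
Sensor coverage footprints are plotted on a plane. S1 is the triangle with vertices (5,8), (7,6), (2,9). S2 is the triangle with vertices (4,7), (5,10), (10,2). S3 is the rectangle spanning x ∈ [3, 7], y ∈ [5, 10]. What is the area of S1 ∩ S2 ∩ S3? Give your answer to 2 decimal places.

The intersection is the polygon with vertices (4.222,7.667), (4.4,8.2), (5,8), (7,6).
By the shoelace formula its area is 1.29.

1.29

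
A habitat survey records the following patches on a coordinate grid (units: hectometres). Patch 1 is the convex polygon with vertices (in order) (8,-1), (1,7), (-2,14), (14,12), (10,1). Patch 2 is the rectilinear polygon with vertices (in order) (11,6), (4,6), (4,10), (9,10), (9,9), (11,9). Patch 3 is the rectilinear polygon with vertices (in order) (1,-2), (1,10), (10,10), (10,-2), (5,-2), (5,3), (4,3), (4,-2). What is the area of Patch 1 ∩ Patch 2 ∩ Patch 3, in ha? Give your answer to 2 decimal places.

23.00

The intersection is the polygon with vertices (4,10), (9,10), (9,9), (10,9), (10,6), (4,6).
By the shoelace formula its area is 23.00.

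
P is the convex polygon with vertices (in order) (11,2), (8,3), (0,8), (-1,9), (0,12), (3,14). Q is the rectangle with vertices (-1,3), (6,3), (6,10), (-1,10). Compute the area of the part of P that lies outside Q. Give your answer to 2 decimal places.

29.00

|P| = 53.5, |P∩Q| = 24.5.
|P ∖ Q| = |P| − |P∩Q| = 53.5 − 24.5 = 29.00.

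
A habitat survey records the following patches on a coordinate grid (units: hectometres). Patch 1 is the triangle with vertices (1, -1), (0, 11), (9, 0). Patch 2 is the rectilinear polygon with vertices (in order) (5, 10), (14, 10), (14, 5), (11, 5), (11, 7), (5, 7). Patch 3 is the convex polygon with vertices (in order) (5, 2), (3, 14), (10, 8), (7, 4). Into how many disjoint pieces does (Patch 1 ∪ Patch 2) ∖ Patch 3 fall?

2

(Patch 1 ∪ Patch 2) ∖ Patch 3 splits into 2 disjoint pieces (area 45.7488, area 20.7083).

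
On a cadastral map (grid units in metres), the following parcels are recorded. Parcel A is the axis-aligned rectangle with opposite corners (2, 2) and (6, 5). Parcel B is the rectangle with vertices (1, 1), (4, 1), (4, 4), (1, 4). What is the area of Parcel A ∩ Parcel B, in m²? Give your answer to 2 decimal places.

|Parcel A∩Parcel B|: x∈[2,4], y∈[2,4] → 2·2 = 4.

4.00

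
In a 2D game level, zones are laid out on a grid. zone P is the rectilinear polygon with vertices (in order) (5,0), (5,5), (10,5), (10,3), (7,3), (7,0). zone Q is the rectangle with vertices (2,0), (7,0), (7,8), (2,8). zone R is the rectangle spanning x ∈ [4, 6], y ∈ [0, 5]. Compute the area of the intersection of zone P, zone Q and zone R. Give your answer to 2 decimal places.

The intersection is the polygon with vertices (6,5), (6,0), (5,0), (5,5).
By the shoelace formula its area is 5.00.

5.00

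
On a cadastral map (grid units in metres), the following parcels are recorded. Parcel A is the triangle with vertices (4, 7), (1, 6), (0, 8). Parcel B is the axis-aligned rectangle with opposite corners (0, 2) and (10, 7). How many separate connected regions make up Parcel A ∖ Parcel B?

1

Parcel A ∖ Parcel B is a single connected region.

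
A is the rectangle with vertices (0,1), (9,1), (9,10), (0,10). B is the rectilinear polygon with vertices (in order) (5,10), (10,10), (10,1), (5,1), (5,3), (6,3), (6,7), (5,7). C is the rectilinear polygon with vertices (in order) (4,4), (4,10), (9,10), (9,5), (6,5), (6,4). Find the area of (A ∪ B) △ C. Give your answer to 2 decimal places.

63.00

|A ∪ B| = 90.
|(A ∪ B) ∩ C| = 27.
|(A ∪ B) △ C| = 90 + 27 − 54 = 63.00.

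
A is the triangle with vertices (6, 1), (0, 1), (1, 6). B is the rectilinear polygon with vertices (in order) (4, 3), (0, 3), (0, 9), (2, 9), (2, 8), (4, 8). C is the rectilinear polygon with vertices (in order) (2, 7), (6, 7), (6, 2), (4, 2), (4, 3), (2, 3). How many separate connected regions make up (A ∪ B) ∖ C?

(A ∪ B) ∖ C is a single connected region.

1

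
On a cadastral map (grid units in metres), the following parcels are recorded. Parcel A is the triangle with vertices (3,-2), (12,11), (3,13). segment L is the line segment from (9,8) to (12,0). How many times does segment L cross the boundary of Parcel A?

1

The segment meets the boundary at (9.324,7.135).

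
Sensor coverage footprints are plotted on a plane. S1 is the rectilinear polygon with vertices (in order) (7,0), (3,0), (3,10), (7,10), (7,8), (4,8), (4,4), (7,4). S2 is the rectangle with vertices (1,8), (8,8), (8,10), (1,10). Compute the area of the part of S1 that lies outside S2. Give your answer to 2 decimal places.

20.00

|S1| = 28, |S1∩S2| = 8.
|S1 ∖ S2| = |S1| − |S1∩S2| = 28 − 8 = 20.00.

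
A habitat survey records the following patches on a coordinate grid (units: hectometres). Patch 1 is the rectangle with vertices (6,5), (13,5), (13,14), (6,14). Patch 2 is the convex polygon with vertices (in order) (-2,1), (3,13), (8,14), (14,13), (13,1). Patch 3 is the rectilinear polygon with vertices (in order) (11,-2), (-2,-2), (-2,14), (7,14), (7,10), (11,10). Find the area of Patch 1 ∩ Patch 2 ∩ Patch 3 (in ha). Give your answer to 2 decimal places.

The intersection is the polygon with vertices (6,5), (6,13.6), (7,13.8), (7,10), (11,10), (11,5).
By the shoelace formula its area is 28.70.

28.70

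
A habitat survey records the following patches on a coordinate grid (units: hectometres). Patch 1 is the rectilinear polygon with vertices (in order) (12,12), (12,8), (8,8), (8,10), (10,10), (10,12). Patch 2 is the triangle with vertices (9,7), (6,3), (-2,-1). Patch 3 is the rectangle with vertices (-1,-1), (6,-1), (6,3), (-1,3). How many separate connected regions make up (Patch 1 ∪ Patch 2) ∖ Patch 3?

(Patch 1 ∪ Patch 2) ∖ Patch 3 splits into 3 disjoint pieces (area 12, area 5, area 0.1136).

3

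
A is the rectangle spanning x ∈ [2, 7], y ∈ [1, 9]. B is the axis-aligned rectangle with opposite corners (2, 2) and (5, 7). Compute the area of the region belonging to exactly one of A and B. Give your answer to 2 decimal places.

25.00

|A∩B|: x∈[2,5], y∈[2,7] → 3·5 = 15.
|A △ B| = |A| + |B| − 2·|A∩B| = 40 + 15 − 30 = 25.00.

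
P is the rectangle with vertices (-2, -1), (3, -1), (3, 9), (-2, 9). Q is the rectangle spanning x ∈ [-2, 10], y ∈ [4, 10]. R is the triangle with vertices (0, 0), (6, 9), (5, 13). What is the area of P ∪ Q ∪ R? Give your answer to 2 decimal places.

99.86

By inclusion–exclusion:
Individual areas: |P| = 50, |Q| = 72, |R| = 16.5.
|P∩Q|: x∈[-2,3], y∈[4,9] → 5·5 = 25.
|P∩R| = 4.95.
|Q∩R| = 11.3878.
|P∩Q∩R| = 2.6936.
|P ∪ Q ∪ R| = 138.5 − 41.3378 + 2.6936 = 99.86.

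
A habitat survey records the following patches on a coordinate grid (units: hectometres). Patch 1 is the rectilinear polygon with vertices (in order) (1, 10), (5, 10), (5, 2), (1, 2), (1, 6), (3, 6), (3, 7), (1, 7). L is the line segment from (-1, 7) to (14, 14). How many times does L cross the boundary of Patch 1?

The segment meets the boundary at (5,9.8), (1,7.933).

2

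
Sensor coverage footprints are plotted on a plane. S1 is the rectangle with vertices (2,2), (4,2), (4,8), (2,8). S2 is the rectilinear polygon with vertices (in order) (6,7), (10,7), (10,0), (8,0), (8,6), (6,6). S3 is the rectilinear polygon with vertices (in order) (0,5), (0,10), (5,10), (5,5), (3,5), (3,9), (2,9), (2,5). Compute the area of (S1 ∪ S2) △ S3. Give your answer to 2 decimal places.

|S1 ∪ S2| = 28.
|(S1 ∪ S2) ∩ S3| = 3.
|(S1 ∪ S2) △ S3| = 28 + 21 − 6 = 43.00.

43.00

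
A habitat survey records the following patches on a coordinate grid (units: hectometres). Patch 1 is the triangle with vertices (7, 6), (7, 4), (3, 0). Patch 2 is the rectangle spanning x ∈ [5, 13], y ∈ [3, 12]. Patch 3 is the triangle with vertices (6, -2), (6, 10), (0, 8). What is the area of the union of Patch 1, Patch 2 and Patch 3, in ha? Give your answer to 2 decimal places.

By inclusion–exclusion:
Individual areas: |Patch 1| = 4, |Patch 2| = 72, |Patch 3| = 36.
|Patch 1∩Patch 2| = 2.5.
|Patch 1∩Patch 3| = 1.9836.
|Patch 2∩Patch 3| = 6.8333.
|Patch 1∩Patch 2∩Patch 3| = 0.75.
|Patch 1 ∪ Patch 2 ∪ Patch 3| = 112 − 11.3169 + 0.75 = 101.43.

101.43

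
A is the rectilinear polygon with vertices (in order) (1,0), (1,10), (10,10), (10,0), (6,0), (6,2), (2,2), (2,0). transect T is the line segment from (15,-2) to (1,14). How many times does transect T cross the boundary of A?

The segment meets the boundary at (4.5,10), (10,3.714).

2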